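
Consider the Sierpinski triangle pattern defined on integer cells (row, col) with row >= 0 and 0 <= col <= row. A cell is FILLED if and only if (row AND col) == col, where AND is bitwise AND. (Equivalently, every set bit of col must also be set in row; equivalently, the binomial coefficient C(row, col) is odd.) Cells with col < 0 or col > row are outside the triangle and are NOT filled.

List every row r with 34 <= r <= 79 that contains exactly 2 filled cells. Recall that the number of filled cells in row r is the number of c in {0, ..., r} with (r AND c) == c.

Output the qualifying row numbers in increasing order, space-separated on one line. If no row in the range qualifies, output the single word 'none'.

Row r has 2^popcount(r) filled cells, so we need popcount(r) = log2(2) = 1.
Scan r = 34..79 and keep those with exactly 1 one-bits:
r=34=100010 popcount=2 -> skip
r=35=100011 popcount=3 -> skip
r=36=100100 popcount=2 -> skip
r=37=100101 popcount=3 -> skip
r=38=100110 popcount=3 -> skip
r=39=100111 popcount=4 -> skip
r=40=101000 popcount=2 -> skip
r=41=101001 popcount=3 -> skip
r=42=101010 popcount=3 -> skip
r=43=101011 popcount=4 -> skip
r=44=101100 popcount=3 -> skip
r=45=101101 popcount=4 -> skip
r=46=101110 popcount=4 -> skip
r=47=101111 popcount=5 -> skip
r=48=110000 popcount=2 -> skip
r=49=110001 popcount=3 -> skip
r=50=110010 popcount=3 -> skip
r=51=110011 popcount=4 -> skip
r=52=110100 popcount=3 -> skip
r=53=110101 popcount=4 -> skip
r=54=110110 popcount=4 -> skip
r=55=110111 popcount=5 -> skip
r=56=111000 popcount=3 -> skip
r=57=111001 popcount=4 -> skip
r=58=111010 popcount=4 -> skip
r=59=111011 popcount=5 -> skip
r=60=111100 popcount=4 -> skip
r=61=111101 popcount=5 -> skip
r=62=111110 popcount=5 -> skip
r=63=111111 popcount=6 -> skip
r=64=1000000 popcount=1 -> KEEP
r=65=1000001 popcount=2 -> skip
r=66=1000010 popcount=2 -> skip
r=67=1000011 popcount=3 -> skip
r=68=1000100 popcount=2 -> skip
r=69=1000101 popcount=3 -> skip
r=70=1000110 popcount=3 -> skip
r=71=1000111 popcount=4 -> skip
r=72=1001000 popcount=2 -> skip
r=73=1001001 popcount=3 -> skip
r=74=1001010 popcount=3 -> skip
r=75=1001011 popcount=4 -> skip
r=76=1001100 popcount=3 -> skip
r=77=1001101 popcount=4 -> skip
r=78=1001110 popcount=4 -> skip
r=79=1001111 popcount=5 -> skip
Kept rows: 64

Answer: 64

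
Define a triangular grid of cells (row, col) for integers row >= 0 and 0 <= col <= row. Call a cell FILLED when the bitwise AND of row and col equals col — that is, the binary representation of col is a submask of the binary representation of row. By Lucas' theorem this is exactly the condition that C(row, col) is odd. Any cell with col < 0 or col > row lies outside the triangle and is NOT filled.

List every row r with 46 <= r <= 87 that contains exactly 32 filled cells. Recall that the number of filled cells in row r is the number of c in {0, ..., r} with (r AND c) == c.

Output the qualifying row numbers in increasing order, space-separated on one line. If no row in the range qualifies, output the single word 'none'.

Answer: 47 55 59 61 62 79 87

Derivation:
Row r has 2^popcount(r) filled cells, so we need popcount(r) = log2(32) = 5.
Scan r = 46..87 and keep those with exactly 5 one-bits:
r=46=101110 popcount=4 -> skip
r=47=101111 popcount=5 -> KEEP
r=48=110000 popcount=2 -> skip
r=49=110001 popcount=3 -> skip
r=50=110010 popcount=3 -> skip
r=51=110011 popcount=4 -> skip
r=52=110100 popcount=3 -> skip
r=53=110101 popcount=4 -> skip
r=54=110110 popcount=4 -> skip
r=55=110111 popcount=5 -> KEEP
r=56=111000 popcount=3 -> skip
r=57=111001 popcount=4 -> skip
r=58=111010 popcount=4 -> skip
r=59=111011 popcount=5 -> KEEP
r=60=111100 popcount=4 -> skip
r=61=111101 popcount=5 -> KEEP
r=62=111110 popcount=5 -> KEEP
r=63=111111 popcount=6 -> skip
r=64=1000000 popcount=1 -> skip
r=65=1000001 popcount=2 -> skip
r=66=1000010 popcount=2 -> skip
r=67=1000011 popcount=3 -> skip
r=68=1000100 popcount=2 -> skip
r=69=1000101 popcount=3 -> skip
r=70=1000110 popcount=3 -> skip
r=71=1000111 popcount=4 -> skip
r=72=1001000 popcount=2 -> skip
r=73=1001001 popcount=3 -> skip
r=74=1001010 popcount=3 -> skip
r=75=1001011 popcount=4 -> skip
r=76=1001100 popcount=3 -> skip
r=77=1001101 popcount=4 -> skip
r=78=1001110 popcount=4 -> skip
r=79=1001111 popcount=5 -> KEEP
r=80=1010000 popcount=2 -> skip
r=81=1010001 popcount=3 -> skip
r=82=1010010 popcount=3 -> skip
r=83=1010011 popcount=4 -> skip
r=84=1010100 popcount=3 -> skip
r=85=1010101 popcount=4 -> skip
r=86=1010110 popcount=4 -> skip
r=87=1010111 popcount=5 -> KEEP
Kept rows: 47 55 59 61 62 79 87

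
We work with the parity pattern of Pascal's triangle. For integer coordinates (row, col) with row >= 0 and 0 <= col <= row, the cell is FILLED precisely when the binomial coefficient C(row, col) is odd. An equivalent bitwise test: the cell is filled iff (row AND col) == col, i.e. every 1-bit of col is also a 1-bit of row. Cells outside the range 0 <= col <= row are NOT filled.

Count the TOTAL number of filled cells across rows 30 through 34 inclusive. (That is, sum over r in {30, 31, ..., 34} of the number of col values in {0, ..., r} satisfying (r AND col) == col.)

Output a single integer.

r30=11110 pc4: +16 =16
r31=11111 pc5: +32 =48
r32=100000 pc1: +2 =50
r33=100001 pc2: +4 =54
r34=100010 pc2: +4 =58

Answer: 58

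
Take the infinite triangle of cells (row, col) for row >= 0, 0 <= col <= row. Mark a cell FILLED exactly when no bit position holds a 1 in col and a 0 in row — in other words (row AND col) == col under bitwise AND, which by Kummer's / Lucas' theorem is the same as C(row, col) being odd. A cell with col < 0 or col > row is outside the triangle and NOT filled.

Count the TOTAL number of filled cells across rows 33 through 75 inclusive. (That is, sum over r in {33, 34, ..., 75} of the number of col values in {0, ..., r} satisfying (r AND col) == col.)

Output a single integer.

r33=100001 pc2: +4 =4
r34=100010 pc2: +4 =8
r35=100011 pc3: +8 =16
r36=100100 pc2: +4 =20
r37=100101 pc3: +8 =28
r38=100110 pc3: +8 =36
r39=100111 pc4: +16 =52
r40=101000 pc2: +4 =56
r41=101001 pc3: +8 =64
r42=101010 pc3: +8 =72
r43=101011 pc4: +16 =88
r44=101100 pc3: +8 =96
r45=101101 pc4: +16 =112
r46=101110 pc4: +16 =128
r47=101111 pc5: +32 =160
r48=110000 pc2: +4 =164
r49=110001 pc3: +8 =172
r50=110010 pc3: +8 =180
r51=110011 pc4: +16 =196
r52=110100 pc3: +8 =204
r53=110101 pc4: +16 =220
r54=110110 pc4: +16 =236
r55=110111 pc5: +32 =268
r56=111000 pc3: +8 =276
r57=111001 pc4: +16 =292
r58=111010 pc4: +16 =308
r59=111011 pc5: +32 =340
r60=111100 pc4: +16 =356
r61=111101 pc5: +32 =388
r62=111110 pc5: +32 =420
r63=111111 pc6: +64 =484
r64=1000000 pc1: +2 =486
r65=1000001 pc2: +4 =490
r66=1000010 pc2: +4 =494
r67=1000011 pc3: +8 =502
r68=1000100 pc2: +4 =506
r69=1000101 pc3: +8 =514
r70=1000110 pc3: +8 =522
r71=1000111 pc4: +16 =538
r72=1001000 pc2: +4 =542
r73=1001001 pc3: +8 =550
r74=1001010 pc3: +8 =558
r75=1001011 pc4: +16 =574

Answer: 574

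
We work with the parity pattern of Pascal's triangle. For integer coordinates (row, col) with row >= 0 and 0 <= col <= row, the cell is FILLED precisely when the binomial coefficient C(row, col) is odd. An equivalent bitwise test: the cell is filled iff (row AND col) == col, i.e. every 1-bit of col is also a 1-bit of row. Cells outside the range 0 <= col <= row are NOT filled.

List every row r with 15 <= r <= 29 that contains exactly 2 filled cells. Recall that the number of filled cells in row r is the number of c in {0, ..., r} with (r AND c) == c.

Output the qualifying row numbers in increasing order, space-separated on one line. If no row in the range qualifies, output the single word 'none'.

Answer: 16

Derivation:
Row r has 2^popcount(r) filled cells, so we need popcount(r) = log2(2) = 1.
Scan r = 15..29 and keep those with exactly 1 one-bits:
r=15=1111 popcount=4 -> skip
r=16=10000 popcount=1 -> KEEP
r=17=10001 popcount=2 -> skip
r=18=10010 popcount=2 -> skip
r=19=10011 popcount=3 -> skip
r=20=10100 popcount=2 -> skip
r=21=10101 popcount=3 -> skip
r=22=10110 popcount=3 -> skip
r=23=10111 popcount=4 -> skip
r=24=11000 popcount=2 -> skip
r=25=11001 popcount=3 -> skip
r=26=11010 popcount=3 -> skip
r=27=11011 popcount=4 -> skip
r=28=11100 popcount=3 -> skip
r=29=11101 popcount=4 -> skip
Kept rows: 16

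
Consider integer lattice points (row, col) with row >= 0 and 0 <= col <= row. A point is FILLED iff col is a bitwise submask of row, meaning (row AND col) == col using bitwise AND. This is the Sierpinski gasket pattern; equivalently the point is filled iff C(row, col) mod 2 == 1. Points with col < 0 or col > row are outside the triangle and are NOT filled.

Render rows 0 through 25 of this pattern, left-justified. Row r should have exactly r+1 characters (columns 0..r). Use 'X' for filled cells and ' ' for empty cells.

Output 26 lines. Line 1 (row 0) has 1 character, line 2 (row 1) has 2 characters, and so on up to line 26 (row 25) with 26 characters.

Answer: X
XX
X X
XXXX
X   X
XX  XX
X X X X
XXXXXXXX
X       X
XX      XX
X X     X X
XXXX    XXXX
X   X   X   X
XX  XX  XX  XX
X X X X X X X X
XXXXXXXXXXXXXXXX
X               X
XX              XX
X X             X X
XXXX            XXXX
X   X           X   X
XX  XX          XX  XX
X X X X         X X X X
XXXXXXXX        XXXXXXXX
X       X       X       X
XX      XX      XX      XX

Derivation:
r0=0: X
r1=1: XX
r2=10: X X
r3=11: XXXX
r4=100: X   X
r5=101: XX  XX
r6=110: X X X X
r7=111: XXXXXXXX
r8=1000: X       X
r9=1001: XX      XX
r10=1010: X X     X X
r11=1011: XXXX    XXXX
r12=1100: X   X   X   X
r13=1101: XX  XX  XX  XX
r14=1110: X X X X X X X X
r15=1111: XXXXXXXXXXXXXXXX
r16=10000: X               X
r17=10001: XX              XX
r18=10010: X X             X X
r19=10011: XXXX            XXXX
r20=10100: X   X           X   X
r21=10101: XX  XX          XX  XX
r22=10110: X X X X         X X X X
r23=10111: XXXXXXXX        XXXXXXXX
r24=11000: X       X       X       X
r25=11001: XX      XX      XX      XX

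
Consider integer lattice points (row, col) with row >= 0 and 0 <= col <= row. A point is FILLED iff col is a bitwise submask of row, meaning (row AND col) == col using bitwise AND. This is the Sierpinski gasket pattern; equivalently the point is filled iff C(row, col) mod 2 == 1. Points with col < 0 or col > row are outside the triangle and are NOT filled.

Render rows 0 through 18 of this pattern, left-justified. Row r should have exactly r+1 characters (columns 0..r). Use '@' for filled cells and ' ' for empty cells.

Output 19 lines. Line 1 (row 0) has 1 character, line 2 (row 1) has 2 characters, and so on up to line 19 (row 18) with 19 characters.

Answer: @
@@
@ @
@@@@
@   @
@@  @@
@ @ @ @
@@@@@@@@
@       @
@@      @@
@ @     @ @
@@@@    @@@@
@   @   @   @
@@  @@  @@  @@
@ @ @ @ @ @ @ @
@@@@@@@@@@@@@@@@
@               @
@@              @@
@ @             @ @

Derivation:
r0=0: @
r1=1: @@
r2=10: @ @
r3=11: @@@@
r4=100: @   @
r5=101: @@  @@
r6=110: @ @ @ @
r7=111: @@@@@@@@
r8=1000: @       @
r9=1001: @@      @@
r10=1010: @ @     @ @
r11=1011: @@@@    @@@@
r12=1100: @   @   @   @
r13=1101: @@  @@  @@  @@
r14=1110: @ @ @ @ @ @ @ @
r15=1111: @@@@@@@@@@@@@@@@
r16=10000: @               @
r17=10001: @@              @@
r18=10010: @ @             @ @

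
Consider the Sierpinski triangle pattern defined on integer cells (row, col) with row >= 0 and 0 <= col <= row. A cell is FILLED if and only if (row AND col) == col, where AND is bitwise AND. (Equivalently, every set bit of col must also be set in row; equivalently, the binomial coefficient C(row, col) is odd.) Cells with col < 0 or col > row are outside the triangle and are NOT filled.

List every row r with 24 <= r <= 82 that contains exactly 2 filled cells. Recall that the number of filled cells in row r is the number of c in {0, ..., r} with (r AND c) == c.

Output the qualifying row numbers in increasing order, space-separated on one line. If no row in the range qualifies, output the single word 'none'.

Answer: 32 64

Derivation:
Row r has 2^popcount(r) filled cells, so we need popcount(r) = log2(2) = 1.
Scan r = 24..82 and keep those with exactly 1 one-bits:
r=24=11000 popcount=2 -> skip
r=25=11001 popcount=3 -> skip
r=26=11010 popcount=3 -> skip
r=27=11011 popcount=4 -> skip
r=28=11100 popcount=3 -> skip
r=29=11101 popcount=4 -> skip
r=30=11110 popcount=4 -> skip
r=31=11111 popcount=5 -> skip
r=32=100000 popcount=1 -> KEEP
r=33=100001 popcount=2 -> skip
r=34=100010 popcount=2 -> skip
r=35=100011 popcount=3 -> skip
r=36=100100 popcount=2 -> skip
r=37=100101 popcount=3 -> skip
r=38=100110 popcount=3 -> skip
r=39=100111 popcount=4 -> skip
r=40=101000 popcount=2 -> skip
r=41=101001 popcount=3 -> skip
r=42=101010 popcount=3 -> skip
r=43=101011 popcount=4 -> skip
r=44=101100 popcount=3 -> skip
r=45=101101 popcount=4 -> skip
r=46=101110 popcount=4 -> skip
r=47=101111 popcount=5 -> skip
r=48=110000 popcount=2 -> skip
r=49=110001 popcount=3 -> skip
r=50=110010 popcount=3 -> skip
r=51=110011 popcount=4 -> skip
r=52=110100 popcount=3 -> skip
r=53=110101 popcount=4 -> skip
r=54=110110 popcount=4 -> skip
r=55=110111 popcount=5 -> skip
r=56=111000 popcount=3 -> skip
r=57=111001 popcount=4 -> skip
r=58=111010 popcount=4 -> skip
r=59=111011 popcount=5 -> skip
r=60=111100 popcount=4 -> skip
r=61=111101 popcount=5 -> skip
r=62=111110 popcount=5 -> skip
r=63=111111 popcount=6 -> skip
r=64=1000000 popcount=1 -> KEEP
r=65=1000001 popcount=2 -> skip
r=66=1000010 popcount=2 -> skip
r=67=1000011 popcount=3 -> skip
r=68=1000100 popcount=2 -> skip
r=69=1000101 popcount=3 -> skip
r=70=1000110 popcount=3 -> skip
r=71=1000111 popcount=4 -> skip
r=72=1001000 popcount=2 -> skip
r=73=1001001 popcount=3 -> skip
r=74=1001010 popcount=3 -> skip
r=75=1001011 popcount=4 -> skip
r=76=1001100 popcount=3 -> skip
r=77=1001101 popcount=4 -> skip
r=78=1001110 popcount=4 -> skip
r=79=1001111 popcount=5 -> skip
r=80=1010000 popcount=2 -> skip
r=81=1010001 popcount=3 -> skip
r=82=1010010 popcount=3 -> skip
Kept rows: 32 64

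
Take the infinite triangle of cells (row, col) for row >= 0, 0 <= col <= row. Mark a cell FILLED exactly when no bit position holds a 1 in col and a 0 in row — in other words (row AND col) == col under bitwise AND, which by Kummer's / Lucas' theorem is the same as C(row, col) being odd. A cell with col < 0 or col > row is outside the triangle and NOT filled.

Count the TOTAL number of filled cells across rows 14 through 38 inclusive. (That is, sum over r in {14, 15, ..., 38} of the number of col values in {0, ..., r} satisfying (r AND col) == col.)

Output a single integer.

Answer: 224

Derivation:
r14=1110 pc3: +8 =8
r15=1111 pc4: +16 =24
r16=10000 pc1: +2 =26
r17=10001 pc2: +4 =30
r18=10010 pc2: +4 =34
r19=10011 pc3: +8 =42
r20=10100 pc2: +4 =46
r21=10101 pc3: +8 =54
r22=10110 pc3: +8 =62
r23=10111 pc4: +16 =78
r24=11000 pc2: +4 =82
r25=11001 pc3: +8 =90
r26=11010 pc3: +8 =98
r27=11011 pc4: +16 =114
r28=11100 pc3: +8 =122
r29=11101 pc4: +16 =138
r30=11110 pc4: +16 =154
r31=11111 pc5: +32 =186
r32=100000 pc1: +2 =188
r33=100001 pc2: +4 =192
r34=100010 pc2: +4 =196
r35=100011 pc3: +8 =204
r36=100100 pc2: +4 =208
r37=100101 pc3: +8 =216
r38=100110 pc3: +8 =224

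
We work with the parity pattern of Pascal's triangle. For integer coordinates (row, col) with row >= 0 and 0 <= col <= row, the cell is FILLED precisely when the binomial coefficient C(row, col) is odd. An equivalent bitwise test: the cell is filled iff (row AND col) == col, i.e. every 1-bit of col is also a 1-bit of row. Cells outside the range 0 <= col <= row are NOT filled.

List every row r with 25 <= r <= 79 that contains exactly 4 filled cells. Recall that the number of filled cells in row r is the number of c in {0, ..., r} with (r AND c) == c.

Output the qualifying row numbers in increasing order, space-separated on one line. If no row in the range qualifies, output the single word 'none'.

Row r has 2^popcount(r) filled cells, so we need popcount(r) = log2(4) = 2.
Scan r = 25..79 and keep those with exactly 2 one-bits:
r=25=11001 popcount=3 -> skip
r=26=11010 popcount=3 -> skip
r=27=11011 popcount=4 -> skip
r=28=11100 popcount=3 -> skip
r=29=11101 popcount=4 -> skip
r=30=11110 popcount=4 -> skip
r=31=11111 popcount=5 -> skip
r=32=100000 popcount=1 -> skip
r=33=100001 popcount=2 -> KEEP
r=34=100010 popcount=2 -> KEEP
r=35=100011 popcount=3 -> skip
r=36=100100 popcount=2 -> KEEP
r=37=100101 popcount=3 -> skip
r=38=100110 popcount=3 -> skip
r=39=100111 popcount=4 -> skip
r=40=101000 popcount=2 -> KEEP
r=41=101001 popcount=3 -> skip
r=42=101010 popcount=3 -> skip
r=43=101011 popcount=4 -> skip
r=44=101100 popcount=3 -> skip
r=45=101101 popcount=4 -> skip
r=46=101110 popcount=4 -> skip
r=47=101111 popcount=5 -> skip
r=48=110000 popcount=2 -> KEEP
r=49=110001 popcount=3 -> skip
r=50=110010 popcount=3 -> skip
r=51=110011 popcount=4 -> skip
r=52=110100 popcount=3 -> skip
r=53=110101 popcount=4 -> skip
r=54=110110 popcount=4 -> skip
r=55=110111 popcount=5 -> skip
r=56=111000 popcount=3 -> skip
r=57=111001 popcount=4 -> skip
r=58=111010 popcount=4 -> skip
r=59=111011 popcount=5 -> skip
r=60=111100 popcount=4 -> skip
r=61=111101 popcount=5 -> skip
r=62=111110 popcount=5 -> skip
r=63=111111 popcount=6 -> skip
r=64=1000000 popcount=1 -> skip
r=65=1000001 popcount=2 -> KEEP
r=66=1000010 popcount=2 -> KEEP
r=67=1000011 popcount=3 -> skip
r=68=1000100 popcount=2 -> KEEP
r=69=1000101 popcount=3 -> skip
r=70=1000110 popcount=3 -> skip
r=71=1000111 popcount=4 -> skip
r=72=1001000 popcount=2 -> KEEP
r=73=1001001 popcount=3 -> skip
r=74=1001010 popcount=3 -> skip
r=75=1001011 popcount=4 -> skip
r=76=1001100 popcount=3 -> skip
r=77=1001101 popcount=4 -> skip
r=78=1001110 popcount=4 -> skip
r=79=1001111 popcount=5 -> skip
Kept rows: 33 34 36 40 48 65 66 68 72

Answer: 33 34 36 40 48 65 66 68 72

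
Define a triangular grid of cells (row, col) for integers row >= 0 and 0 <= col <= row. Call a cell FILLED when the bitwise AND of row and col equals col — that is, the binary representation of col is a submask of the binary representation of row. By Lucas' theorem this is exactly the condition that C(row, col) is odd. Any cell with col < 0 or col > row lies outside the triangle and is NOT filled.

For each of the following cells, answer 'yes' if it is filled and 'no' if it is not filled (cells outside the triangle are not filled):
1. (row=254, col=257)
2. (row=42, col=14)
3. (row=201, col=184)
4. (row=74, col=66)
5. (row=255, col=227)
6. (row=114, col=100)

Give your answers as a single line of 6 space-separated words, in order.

(254,257): col outside [0, 254] -> not filled
(42,14): row=0b101010, col=0b1110, row AND col = 0b1010 = 10; 10 != 14 -> empty
(201,184): row=0b11001001, col=0b10111000, row AND col = 0b10001000 = 136; 136 != 184 -> empty
(74,66): row=0b1001010, col=0b1000010, row AND col = 0b1000010 = 66; 66 == 66 -> filled
(255,227): row=0b11111111, col=0b11100011, row AND col = 0b11100011 = 227; 227 == 227 -> filled
(114,100): row=0b1110010, col=0b1100100, row AND col = 0b1100000 = 96; 96 != 100 -> empty

Answer: no no no yes yes no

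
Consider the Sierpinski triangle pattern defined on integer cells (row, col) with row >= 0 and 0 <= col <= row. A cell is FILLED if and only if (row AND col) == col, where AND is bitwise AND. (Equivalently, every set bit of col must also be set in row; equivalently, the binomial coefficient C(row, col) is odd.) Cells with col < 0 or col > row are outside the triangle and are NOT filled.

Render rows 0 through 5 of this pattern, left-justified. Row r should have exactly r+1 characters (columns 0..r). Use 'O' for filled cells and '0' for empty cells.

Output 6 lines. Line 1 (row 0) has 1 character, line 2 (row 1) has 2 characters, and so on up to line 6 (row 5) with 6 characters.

Answer: O
OO
O0O
OOOO
O000O
OO00OO

Derivation:
r0=0: O
r1=1: OO
r2=10: O0O
r3=11: OOOO
r4=100: O000O
r5=101: OO00OO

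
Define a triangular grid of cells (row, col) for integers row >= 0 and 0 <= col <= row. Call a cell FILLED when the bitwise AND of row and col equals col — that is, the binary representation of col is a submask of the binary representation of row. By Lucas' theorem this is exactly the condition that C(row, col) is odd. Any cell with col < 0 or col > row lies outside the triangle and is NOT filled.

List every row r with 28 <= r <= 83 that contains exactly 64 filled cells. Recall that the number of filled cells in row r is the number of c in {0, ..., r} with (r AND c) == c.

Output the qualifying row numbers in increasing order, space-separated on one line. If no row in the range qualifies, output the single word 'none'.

Answer: 63

Derivation:
Row r has 2^popcount(r) filled cells, so we need popcount(r) = log2(64) = 6.
Scan r = 28..83 and keep those with exactly 6 one-bits:
r=28=11100 popcount=3 -> skip
r=29=11101 popcount=4 -> skip
r=30=11110 popcount=4 -> skip
r=31=11111 popcount=5 -> skip
r=32=100000 popcount=1 -> skip
r=33=100001 popcount=2 -> skip
r=34=100010 popcount=2 -> skip
r=35=100011 popcount=3 -> skip
r=36=100100 popcount=2 -> skip
r=37=100101 popcount=3 -> skip
r=38=100110 popcount=3 -> skip
r=39=100111 popcount=4 -> skip
r=40=101000 popcount=2 -> skip
r=41=101001 popcount=3 -> skip
r=42=101010 popcount=3 -> skip
r=43=101011 popcount=4 -> skip
r=44=101100 popcount=3 -> skip
r=45=101101 popcount=4 -> skip
r=46=101110 popcount=4 -> skip
r=47=101111 popcount=5 -> skip
r=48=110000 popcount=2 -> skip
r=49=110001 popcount=3 -> skip
r=50=110010 popcount=3 -> skip
r=51=110011 popcount=4 -> skip
r=52=110100 popcount=3 -> skip
r=53=110101 popcount=4 -> skip
r=54=110110 popcount=4 -> skip
r=55=110111 popcount=5 -> skip
r=56=111000 popcount=3 -> skip
r=57=111001 popcount=4 -> skip
r=58=111010 popcount=4 -> skip
r=59=111011 popcount=5 -> skip
r=60=111100 popcount=4 -> skip
r=61=111101 popcount=5 -> skip
r=62=111110 popcount=5 -> skip
r=63=111111 popcount=6 -> KEEP
r=64=1000000 popcount=1 -> skip
r=65=1000001 popcount=2 -> skip
r=66=1000010 popcount=2 -> skip
r=67=1000011 popcount=3 -> skip
r=68=1000100 popcount=2 -> skip
r=69=1000101 popcount=3 -> skip
r=70=1000110 popcount=3 -> skip
r=71=1000111 popcount=4 -> skip
r=72=1001000 popcount=2 -> skip
r=73=1001001 popcount=3 -> skip
r=74=1001010 popcount=3 -> skip
r=75=1001011 popcount=4 -> skip
r=76=1001100 popcount=3 -> skip
r=77=1001101 popcount=4 -> skip
r=78=1001110 popcount=4 -> skip
r=79=1001111 popcount=5 -> skip
r=80=1010000 popcount=2 -> skip
r=81=1010001 popcount=3 -> skip
r=82=1010010 popcount=3 -> skip
r=83=1010011 popcount=4 -> skip
Kept rows: 63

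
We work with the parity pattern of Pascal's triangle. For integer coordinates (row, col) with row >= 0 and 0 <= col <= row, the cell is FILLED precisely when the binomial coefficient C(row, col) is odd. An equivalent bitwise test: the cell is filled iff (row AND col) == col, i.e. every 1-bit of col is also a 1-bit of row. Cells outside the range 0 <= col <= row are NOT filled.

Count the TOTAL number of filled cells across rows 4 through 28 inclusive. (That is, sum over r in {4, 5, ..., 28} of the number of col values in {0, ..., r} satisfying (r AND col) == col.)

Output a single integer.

Answer: 170

Derivation:
r4=100 pc1: +2 =2
r5=101 pc2: +4 =6
r6=110 pc2: +4 =10
r7=111 pc3: +8 =18
r8=1000 pc1: +2 =20
r9=1001 pc2: +4 =24
r10=1010 pc2: +4 =28
r11=1011 pc3: +8 =36
r12=1100 pc2: +4 =40
r13=1101 pc3: +8 =48
r14=1110 pc3: +8 =56
r15=1111 pc4: +16 =72
r16=10000 pc1: +2 =74
r17=10001 pc2: +4 =78
r18=10010 pc2: +4 =82
r19=10011 pc3: +8 =90
r20=10100 pc2: +4 =94
r21=10101 pc3: +8 =102
r22=10110 pc3: +8 =110
r23=10111 pc4: +16 =126
r24=11000 pc2: +4 =130
r25=11001 pc3: +8 =138
r26=11010 pc3: +8 =146
r27=11011 pc4: +16 =162
r28=11100 pc3: +8 =170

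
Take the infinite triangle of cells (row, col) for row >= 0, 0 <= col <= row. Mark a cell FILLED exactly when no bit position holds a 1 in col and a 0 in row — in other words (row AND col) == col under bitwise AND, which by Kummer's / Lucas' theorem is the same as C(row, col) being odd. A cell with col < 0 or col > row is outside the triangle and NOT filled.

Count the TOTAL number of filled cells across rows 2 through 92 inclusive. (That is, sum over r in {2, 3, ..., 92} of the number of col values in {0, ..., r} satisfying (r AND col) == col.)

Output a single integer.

Answer: 1084

Derivation:
r2=10 pc1: +2 =2
r3=11 pc2: +4 =6
r4=100 pc1: +2 =8
r5=101 pc2: +4 =12
r6=110 pc2: +4 =16
r7=111 pc3: +8 =24
r8=1000 pc1: +2 =26
r9=1001 pc2: +4 =30
r10=1010 pc2: +4 =34
r11=1011 pc3: +8 =42
r12=1100 pc2: +4 =46
r13=1101 pc3: +8 =54
r14=1110 pc3: +8 =62
r15=1111 pc4: +16 =78
r16=10000 pc1: +2 =80
r17=10001 pc2: +4 =84
r18=10010 pc2: +4 =88
r19=10011 pc3: +8 =96
r20=10100 pc2: +4 =100
r21=10101 pc3: +8 =108
r22=10110 pc3: +8 =116
r23=10111 pc4: +16 =132
r24=11000 pc2: +4 =136
r25=11001 pc3: +8 =144
r26=11010 pc3: +8 =152
r27=11011 pc4: +16 =168
r28=11100 pc3: +8 =176
r29=11101 pc4: +16 =192
r30=11110 pc4: +16 =208
r31=11111 pc5: +32 =240
r32=100000 pc1: +2 =242
r33=100001 pc2: +4 =246
r34=100010 pc2: +4 =250
r35=100011 pc3: +8 =258
r36=100100 pc2: +4 =262
r37=100101 pc3: +8 =270
r38=100110 pc3: +8 =278
r39=100111 pc4: +16 =294
r40=101000 pc2: +4 =298
r41=101001 pc3: +8 =306
r42=101010 pc3: +8 =314
r43=101011 pc4: +16 =330
r44=101100 pc3: +8 =338
r45=101101 pc4: +16 =354
r46=101110 pc4: +16 =370
r47=101111 pc5: +32 =402
r48=110000 pc2: +4 =406
r49=110001 pc3: +8 =414
r50=110010 pc3: +8 =422
r51=110011 pc4: +16 =438
r52=110100 pc3: +8 =446
r53=110101 pc4: +16 =462
r54=110110 pc4: +16 =478
r55=110111 pc5: +32 =510
r56=111000 pc3: +8 =518
r57=111001 pc4: +16 =534
r58=111010 pc4: +16 =550
r59=111011 pc5: +32 =582
r60=111100 pc4: +16 =598
r61=111101 pc5: +32 =630
r62=111110 pc5: +32 =662
r63=111111 pc6: +64 =726
r64=1000000 pc1: +2 =728
r65=1000001 pc2: +4 =732
r66=1000010 pc2: +4 =736
r67=1000011 pc3: +8 =744
r68=1000100 pc2: +4 =748
r69=1000101 pc3: +8 =756
r70=1000110 pc3: +8 =764
r71=1000111 pc4: +16 =780
r72=1001000 pc2: +4 =784
r73=1001001 pc3: +8 =792
r74=1001010 pc3: +8 =800
r75=1001011 pc4: +16 =816
r76=1001100 pc3: +8 =824
r77=1001101 pc4: +16 =840
r78=1001110 pc4: +16 =856
r79=1001111 pc5: +32 =888
r80=1010000 pc2: +4 =892
r81=1010001 pc3: +8 =900
r82=1010010 pc3: +8 =908
r83=1010011 pc4: +16 =924
r84=1010100 pc3: +8 =932
r85=1010101 pc4: +16 =948
r86=1010110 pc4: +16 =964
r87=1010111 pc5: +32 =996
r88=1011000 pc3: +8 =1004
r89=1011001 pc4: +16 =1020
r90=1011010 pc4: +16 =1036
r91=1011011 pc5: +32 =1068
r92=1011100 pc4: +16 =1084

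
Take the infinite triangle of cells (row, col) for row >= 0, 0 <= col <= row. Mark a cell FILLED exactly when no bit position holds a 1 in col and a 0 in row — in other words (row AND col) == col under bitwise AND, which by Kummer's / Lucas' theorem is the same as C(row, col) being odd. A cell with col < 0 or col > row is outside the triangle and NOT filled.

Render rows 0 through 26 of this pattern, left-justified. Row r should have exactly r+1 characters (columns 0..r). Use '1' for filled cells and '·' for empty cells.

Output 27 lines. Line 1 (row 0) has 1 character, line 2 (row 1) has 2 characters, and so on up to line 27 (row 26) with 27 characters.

r0=0: 1
r1=1: 11
r2=10: 1·1
r3=11: 1111
r4=100: 1···1
r5=101: 11··11
r6=110: 1·1·1·1
r7=111: 11111111
r8=1000: 1·······1
r9=1001: 11······11
r10=1010: 1·1·····1·1
r11=1011: 1111····1111
r12=1100: 1···1···1···1
r13=1101: 11··11··11··11
r14=1110: 1·1·1·1·1·1·1·1
r15=1111: 1111111111111111
r16=10000: 1···············1
r17=10001: 11··············11
r18=10010: 1·1·············1·1
r19=10011: 1111············1111
r20=10100: 1···1···········1···1
r21=10101: 11··11··········11··11
r22=10110: 1·1·1·1·········1·1·1·1
r23=10111: 11111111········11111111
r24=11000: 1·······1·······1·······1
r25=11001: 11······11······11······11
r26=11010: 1·1·····1·1·····1·1·····1·1

Answer: 1
11
1·1
1111
1···1
11··11
1·1·1·1
11111111
1·······1
11······11
1·1·····1·1
1111····1111
1···1···1···1
11··11··11··11
1·1·1·1·1·1·1·1
1111111111111111
1···············1
11··············11
1·1·············1·1
1111············1111
1···1···········1···1
11··11··········11··11
1·1·1·1·········1·1·1·1
11111111········11111111
1·······1·······1·······1
11······11······11······11
1·1·····1·1·····1·1·····1·1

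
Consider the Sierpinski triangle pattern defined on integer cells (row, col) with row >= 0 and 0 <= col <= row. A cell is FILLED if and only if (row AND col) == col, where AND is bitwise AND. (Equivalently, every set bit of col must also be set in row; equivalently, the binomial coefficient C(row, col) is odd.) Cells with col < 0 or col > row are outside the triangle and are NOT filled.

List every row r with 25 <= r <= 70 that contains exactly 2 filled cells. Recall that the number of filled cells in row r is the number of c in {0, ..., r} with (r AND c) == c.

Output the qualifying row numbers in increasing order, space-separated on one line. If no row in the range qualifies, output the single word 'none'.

Answer: 32 64

Derivation:
Row r has 2^popcount(r) filled cells, so we need popcount(r) = log2(2) = 1.
Scan r = 25..70 and keep those with exactly 1 one-bits:
r=25=11001 popcount=3 -> skip
r=26=11010 popcount=3 -> skip
r=27=11011 popcount=4 -> skip
r=28=11100 popcount=3 -> skip
r=29=11101 popcount=4 -> skip
r=30=11110 popcount=4 -> skip
r=31=11111 popcount=5 -> skip
r=32=100000 popcount=1 -> KEEP
r=33=100001 popcount=2 -> skip
r=34=100010 popcount=2 -> skip
r=35=100011 popcount=3 -> skip
r=36=100100 popcount=2 -> skip
r=37=100101 popcount=3 -> skip
r=38=100110 popcount=3 -> skip
r=39=100111 popcount=4 -> skip
r=40=101000 popcount=2 -> skip
r=41=101001 popcount=3 -> skip
r=42=101010 popcount=3 -> skip
r=43=101011 popcount=4 -> skip
r=44=101100 popcount=3 -> skip
r=45=101101 popcount=4 -> skip
r=46=101110 popcount=4 -> skip
r=47=101111 popcount=5 -> skip
r=48=110000 popcount=2 -> skip
r=49=110001 popcount=3 -> skip
r=50=110010 popcount=3 -> skip
r=51=110011 popcount=4 -> skip
r=52=110100 popcount=3 -> skip
r=53=110101 popcount=4 -> skip
r=54=110110 popcount=4 -> skip
r=55=110111 popcount=5 -> skip
r=56=111000 popcount=3 -> skip
r=57=111001 popcount=4 -> skip
r=58=111010 popcount=4 -> skip
r=59=111011 popcount=5 -> skip
r=60=111100 popcount=4 -> skip
r=61=111101 popcount=5 -> skip
r=62=111110 popcount=5 -> skip
r=63=111111 popcount=6 -> skip
r=64=1000000 popcount=1 -> KEEP
r=65=1000001 popcount=2 -> skip
r=66=1000010 popcount=2 -> skip
r=67=1000011 popcount=3 -> skip
r=68=1000100 popcount=2 -> skip
r=69=1000101 popcount=3 -> skip
r=70=1000110 popcount=3 -> skip
Kept rows: 32 64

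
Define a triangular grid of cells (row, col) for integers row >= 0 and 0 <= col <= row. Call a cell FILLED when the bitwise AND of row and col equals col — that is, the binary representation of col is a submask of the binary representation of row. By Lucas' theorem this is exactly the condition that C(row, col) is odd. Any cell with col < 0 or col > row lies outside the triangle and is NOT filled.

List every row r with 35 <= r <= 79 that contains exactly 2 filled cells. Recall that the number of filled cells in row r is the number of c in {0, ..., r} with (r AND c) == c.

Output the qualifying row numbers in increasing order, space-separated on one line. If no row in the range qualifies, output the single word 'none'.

Answer: 64

Derivation:
Row r has 2^popcount(r) filled cells, so we need popcount(r) = log2(2) = 1.
Scan r = 35..79 and keep those with exactly 1 one-bits:
r=35=100011 popcount=3 -> skip
r=36=100100 popcount=2 -> skip
r=37=100101 popcount=3 -> skip
r=38=100110 popcount=3 -> skip
r=39=100111 popcount=4 -> skip
r=40=101000 popcount=2 -> skip
r=41=101001 popcount=3 -> skip
r=42=101010 popcount=3 -> skip
r=43=101011 popcount=4 -> skip
r=44=101100 popcount=3 -> skip
r=45=101101 popcount=4 -> skip
r=46=101110 popcount=4 -> skip
r=47=101111 popcount=5 -> skip
r=48=110000 popcount=2 -> skip
r=49=110001 popcount=3 -> skip
r=50=110010 popcount=3 -> skip
r=51=110011 popcount=4 -> skip
r=52=110100 popcount=3 -> skip
r=53=110101 popcount=4 -> skip
r=54=110110 popcount=4 -> skip
r=55=110111 popcount=5 -> skip
r=56=111000 popcount=3 -> skip
r=57=111001 popcount=4 -> skip
r=58=111010 popcount=4 -> skip
r=59=111011 popcount=5 -> skip
r=60=111100 popcount=4 -> skip
r=61=111101 popcount=5 -> skip
r=62=111110 popcount=5 -> skip
r=63=111111 popcount=6 -> skip
r=64=1000000 popcount=1 -> KEEP
r=65=1000001 popcount=2 -> skip
r=66=1000010 popcount=2 -> skip
r=67=1000011 popcount=3 -> skip
r=68=1000100 popcount=2 -> skip
r=69=1000101 popcount=3 -> skip
r=70=1000110 popcount=3 -> skip
r=71=1000111 popcount=4 -> skip
r=72=1001000 popcount=2 -> skip
r=73=1001001 popcount=3 -> skip
r=74=1001010 popcount=3 -> skip
r=75=1001011 popcount=4 -> skip
r=76=1001100 popcount=3 -> skip
r=77=1001101 popcount=4 -> skip
r=78=1001110 popcount=4 -> skip
r=79=1001111 popcount=5 -> skip
Kept rows: 64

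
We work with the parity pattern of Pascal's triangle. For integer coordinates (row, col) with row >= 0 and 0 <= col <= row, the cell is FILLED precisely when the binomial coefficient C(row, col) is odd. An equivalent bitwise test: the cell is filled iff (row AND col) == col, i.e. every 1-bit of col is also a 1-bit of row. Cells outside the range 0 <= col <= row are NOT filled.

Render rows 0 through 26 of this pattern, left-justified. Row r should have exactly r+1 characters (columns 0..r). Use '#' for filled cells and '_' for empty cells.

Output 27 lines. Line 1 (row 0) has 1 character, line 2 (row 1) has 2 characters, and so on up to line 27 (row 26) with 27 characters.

Answer: #
##
#_#
####
#___#
##__##
#_#_#_#
########
#_______#
##______##
#_#_____#_#
####____####
#___#___#___#
##__##__##__##
#_#_#_#_#_#_#_#
################
#_______________#
##______________##
#_#_____________#_#
####____________####
#___#___________#___#
##__##__________##__##
#_#_#_#_________#_#_#_#
########________########
#_______#_______#_______#
##______##______##______##
#_#_____#_#_____#_#_____#_#

Derivation:
r0=0: #
r1=1: ##
r2=10: #_#
r3=11: ####
r4=100: #___#
r5=101: ##__##
r6=110: #_#_#_#
r7=111: ########
r8=1000: #_______#
r9=1001: ##______##
r10=1010: #_#_____#_#
r11=1011: ####____####
r12=1100: #___#___#___#
r13=1101: ##__##__##__##
r14=1110: #_#_#_#_#_#_#_#
r15=1111: ################
r16=10000: #_______________#
r17=10001: ##______________##
r18=10010: #_#_____________#_#
r19=10011: ####____________####
r20=10100: #___#___________#___#
r21=10101: ##__##__________##__##
r22=10110: #_#_#_#_________#_#_#_#
r23=10111: ########________########
r24=11000: #_______#_______#_______#
r25=11001: ##______##______##______##
r26=11010: #_#_____#_#_____#_#_____#_#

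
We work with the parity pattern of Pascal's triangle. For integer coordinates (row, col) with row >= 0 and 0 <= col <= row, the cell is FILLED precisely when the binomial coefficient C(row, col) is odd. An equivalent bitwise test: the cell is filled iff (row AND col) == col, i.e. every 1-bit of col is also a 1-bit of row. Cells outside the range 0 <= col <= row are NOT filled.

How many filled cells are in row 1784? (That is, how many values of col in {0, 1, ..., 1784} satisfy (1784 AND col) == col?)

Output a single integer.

1784 in binary = 11011111000
popcount(1784) = number of 1-bits in 11011111000 = 7
A col c satisfies (1784 AND c) == c iff every set bit of c is also set in 1784; each of the 7 set bits of 1784 can independently be on or off in c.
count = 2^7 = 128

Answer: 128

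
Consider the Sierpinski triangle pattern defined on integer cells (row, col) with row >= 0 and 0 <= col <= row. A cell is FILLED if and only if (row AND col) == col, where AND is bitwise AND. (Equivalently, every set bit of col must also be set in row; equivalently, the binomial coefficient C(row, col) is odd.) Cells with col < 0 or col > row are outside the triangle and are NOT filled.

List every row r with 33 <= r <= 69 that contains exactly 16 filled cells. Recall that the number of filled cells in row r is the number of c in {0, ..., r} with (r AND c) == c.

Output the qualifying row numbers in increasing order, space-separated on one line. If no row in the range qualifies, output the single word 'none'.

Answer: 39 43 45 46 51 53 54 57 58 60

Derivation:
Row r has 2^popcount(r) filled cells, so we need popcount(r) = log2(16) = 4.
Scan r = 33..69 and keep those with exactly 4 one-bits:
r=33=100001 popcount=2 -> skip
r=34=100010 popcount=2 -> skip
r=35=100011 popcount=3 -> skip
r=36=100100 popcount=2 -> skip
r=37=100101 popcount=3 -> skip
r=38=100110 popcount=3 -> skip
r=39=100111 popcount=4 -> KEEP
r=40=101000 popcount=2 -> skip
r=41=101001 popcount=3 -> skip
r=42=101010 popcount=3 -> skip
r=43=101011 popcount=4 -> KEEP
r=44=101100 popcount=3 -> skip
r=45=101101 popcount=4 -> KEEP
r=46=101110 popcount=4 -> KEEP
r=47=101111 popcount=5 -> skip
r=48=110000 popcount=2 -> skip
r=49=110001 popcount=3 -> skip
r=50=110010 popcount=3 -> skip
r=51=110011 popcount=4 -> KEEP
r=52=110100 popcount=3 -> skip
r=53=110101 popcount=4 -> KEEP
r=54=110110 popcount=4 -> KEEP
r=55=110111 popcount=5 -> skip
r=56=111000 popcount=3 -> skip
r=57=111001 popcount=4 -> KEEP
r=58=111010 popcount=4 -> KEEP
r=59=111011 popcount=5 -> skip
r=60=111100 popcount=4 -> KEEP
r=61=111101 popcount=5 -> skip
r=62=111110 popcount=5 -> skip
r=63=111111 popcount=6 -> skip
r=64=1000000 popcount=1 -> skip
r=65=1000001 popcount=2 -> skip
r=66=1000010 popcount=2 -> skip
r=67=1000011 popcount=3 -> skip
r=68=1000100 popcount=2 -> skip
r=69=1000101 popcount=3 -> skip
Kept rows: 39 43 45 46 51 53 54 57 58 60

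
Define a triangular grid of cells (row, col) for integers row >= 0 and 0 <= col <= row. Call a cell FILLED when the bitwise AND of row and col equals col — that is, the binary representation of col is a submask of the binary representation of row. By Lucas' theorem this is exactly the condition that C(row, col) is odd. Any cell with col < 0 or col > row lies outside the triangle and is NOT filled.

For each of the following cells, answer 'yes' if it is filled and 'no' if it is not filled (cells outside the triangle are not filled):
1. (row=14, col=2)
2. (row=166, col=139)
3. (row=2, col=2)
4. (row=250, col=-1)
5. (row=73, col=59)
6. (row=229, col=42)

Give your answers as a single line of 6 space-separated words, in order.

(14,2): row=0b1110, col=0b10, row AND col = 0b10 = 2; 2 == 2 -> filled
(166,139): row=0b10100110, col=0b10001011, row AND col = 0b10000010 = 130; 130 != 139 -> empty
(2,2): row=0b10, col=0b10, row AND col = 0b10 = 2; 2 == 2 -> filled
(250,-1): col outside [0, 250] -> not filled
(73,59): row=0b1001001, col=0b111011, row AND col = 0b1001 = 9; 9 != 59 -> empty
(229,42): row=0b11100101, col=0b101010, row AND col = 0b100000 = 32; 32 != 42 -> empty

Answer: yes no yes no no no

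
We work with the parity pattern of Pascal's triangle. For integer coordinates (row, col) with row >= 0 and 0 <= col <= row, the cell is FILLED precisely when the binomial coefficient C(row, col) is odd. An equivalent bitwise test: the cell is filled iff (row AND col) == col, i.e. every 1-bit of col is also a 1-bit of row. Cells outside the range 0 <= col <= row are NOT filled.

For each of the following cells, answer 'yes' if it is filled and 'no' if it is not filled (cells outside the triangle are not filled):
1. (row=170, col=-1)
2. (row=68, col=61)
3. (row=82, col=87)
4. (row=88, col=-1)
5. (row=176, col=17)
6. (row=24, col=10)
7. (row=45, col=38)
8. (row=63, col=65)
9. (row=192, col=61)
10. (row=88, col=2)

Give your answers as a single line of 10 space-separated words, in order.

Answer: no no no no no no no no no no

Derivation:
(170,-1): col outside [0, 170] -> not filled
(68,61): row=0b1000100, col=0b111101, row AND col = 0b100 = 4; 4 != 61 -> empty
(82,87): col outside [0, 82] -> not filled
(88,-1): col outside [0, 88] -> not filled
(176,17): row=0b10110000, col=0b10001, row AND col = 0b10000 = 16; 16 != 17 -> empty
(24,10): row=0b11000, col=0b1010, row AND col = 0b1000 = 8; 8 != 10 -> empty
(45,38): row=0b101101, col=0b100110, row AND col = 0b100100 = 36; 36 != 38 -> empty
(63,65): col outside [0, 63] -> not filled
(192,61): row=0b11000000, col=0b111101, row AND col = 0b0 = 0; 0 != 61 -> empty
(88,2): row=0b1011000, col=0b10, row AND col = 0b0 = 0; 0 != 2 -> empty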